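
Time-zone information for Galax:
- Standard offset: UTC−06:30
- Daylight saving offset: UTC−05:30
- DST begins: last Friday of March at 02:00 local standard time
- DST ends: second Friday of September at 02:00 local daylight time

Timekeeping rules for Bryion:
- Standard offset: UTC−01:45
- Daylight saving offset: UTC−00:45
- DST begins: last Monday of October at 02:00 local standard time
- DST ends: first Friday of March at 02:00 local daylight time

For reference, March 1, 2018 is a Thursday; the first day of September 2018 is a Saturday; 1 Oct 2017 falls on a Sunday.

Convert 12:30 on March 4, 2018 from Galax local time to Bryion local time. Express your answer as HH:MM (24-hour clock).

1 March 2018 is a Thursday, so Fridays fall on 2, 9, 16, 23, 30; the last is March 30.
1 September 2018 is a Saturday, so the first Friday is September 7 and the second is September 14.
March 4, 2018 is outside the daylight-saving period (30 March – 14 September), so Galax is on standard time, UTC−06:30.
12:30 Galax + 6h30m = 19:00 UTC.
1 October 2017 is a Sunday, so Mondays fall on 2, 9, 16, 23, 30; the last is October 30.
1 March 2018 is a Thursday, so the first Friday is March 2.
At the standard offset (UTC−01:45), 19:00 UTC − 1h45m = 17:15 Bryion standard time.
The standard-time date in Bryion, March 4, 2018, is outside the daylight-saving period (30 October 2017 – 2 March 2018), so Bryion is on standard time, UTC−01:45.
19:00 UTC − 1h45m = 17:15 Bryion.

17:15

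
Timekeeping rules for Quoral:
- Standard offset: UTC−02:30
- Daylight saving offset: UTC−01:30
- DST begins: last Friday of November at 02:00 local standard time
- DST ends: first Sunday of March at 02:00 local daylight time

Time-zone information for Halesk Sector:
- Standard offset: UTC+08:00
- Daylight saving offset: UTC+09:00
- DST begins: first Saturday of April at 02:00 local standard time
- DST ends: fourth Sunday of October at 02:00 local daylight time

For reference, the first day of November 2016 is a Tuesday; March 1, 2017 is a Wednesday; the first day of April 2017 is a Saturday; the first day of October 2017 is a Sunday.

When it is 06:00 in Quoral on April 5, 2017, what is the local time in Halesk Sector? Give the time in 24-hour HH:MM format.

17:30

1 November 2016 is a Tuesday, so Fridays fall on 4, 11, 18, 25; the last is November 25.
1 March 2017 is a Wednesday, so the first Sunday is March 5.
April 5, 2017 does not fall between 25 November 2016 and 5 March 2017, so daylight saving is not in effect and Quoral is at UTC−02:30.
06:00 Quoral + 2h30m = 08:30 UTC.
1 April 2017 is a Saturday, so the first Saturday is April 1.
1 October 2017 is a Sunday, so the first Sunday is October 1 and the fourth is October 22.
At the standard offset (UTC+08:00), 08:30 UTC + 8h = 16:30 Halesk Sector standard time.
The standard-time date in Halesk Sector, April 5, 2017, lies within the daylight-saving period (1 April – 22 October), so Halesk Sector is on daylight time, UTC+09:00.
08:30 UTC + 9h = 17:30 Halesk Sector.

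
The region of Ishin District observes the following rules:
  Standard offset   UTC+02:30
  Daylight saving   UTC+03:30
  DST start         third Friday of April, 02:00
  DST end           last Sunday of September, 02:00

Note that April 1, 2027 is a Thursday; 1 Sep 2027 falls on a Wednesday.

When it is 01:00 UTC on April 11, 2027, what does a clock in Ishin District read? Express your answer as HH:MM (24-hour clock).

1 April 2027 is a Thursday, so the first Friday is April 2 and the third is April 16.
1 September 2027 is a Wednesday, so Sundays fall on 5, 12, 19, 26; the last is September 26.
At the standard offset (UTC+02:30), 01:00 UTC + 2h30m = 03:30 Ishin District standard time.
The standard-time date in Ishin District, April 11, 2027, is outside the daylight-saving period (16 April – 26 September), so Ishin District is on standard time, UTC+02:30.
01:00 UTC + 2h30m = 03:30 local.

03:30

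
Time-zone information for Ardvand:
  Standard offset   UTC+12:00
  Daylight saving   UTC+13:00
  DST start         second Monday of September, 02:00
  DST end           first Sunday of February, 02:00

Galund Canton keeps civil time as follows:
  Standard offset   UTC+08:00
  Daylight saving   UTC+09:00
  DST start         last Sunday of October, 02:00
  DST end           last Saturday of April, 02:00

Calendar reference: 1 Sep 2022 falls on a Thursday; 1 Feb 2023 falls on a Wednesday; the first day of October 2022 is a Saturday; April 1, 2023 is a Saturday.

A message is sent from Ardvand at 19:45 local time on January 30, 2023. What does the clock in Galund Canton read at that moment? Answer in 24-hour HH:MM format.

15:45

1 September 2022 is a Thursday, so the first Monday is September 5 and the second is September 12.
1 February 2023 is a Wednesday, so the first Sunday is February 5.
Daylight saving runs 12 September 2022 – 5 February 2023; January 30, 2023 is inside that window, so Ardvand is at UTC+13:00.
19:45 Ardvand − 13h = 06:45 UTC.
1 October 2022 is a Saturday, so Sundays fall on 2, 9, 16, 23, 30; the last is October 30.
1 April 2023 is a Saturday, so Saturdays fall on 1, 8, 15, 22, 29; the last is April 29.
At the standard offset (UTC+08:00), 06:45 UTC + 8h = 14:45 Galund Canton standard time.
The standard-time date in Galund Canton, January 30, 2023, falls between 30 October 2022 and 29 April 2023, so daylight saving is in effect and Galund Canton is at UTC+09:00.
06:45 UTC + 9h = 15:45 Galund Canton.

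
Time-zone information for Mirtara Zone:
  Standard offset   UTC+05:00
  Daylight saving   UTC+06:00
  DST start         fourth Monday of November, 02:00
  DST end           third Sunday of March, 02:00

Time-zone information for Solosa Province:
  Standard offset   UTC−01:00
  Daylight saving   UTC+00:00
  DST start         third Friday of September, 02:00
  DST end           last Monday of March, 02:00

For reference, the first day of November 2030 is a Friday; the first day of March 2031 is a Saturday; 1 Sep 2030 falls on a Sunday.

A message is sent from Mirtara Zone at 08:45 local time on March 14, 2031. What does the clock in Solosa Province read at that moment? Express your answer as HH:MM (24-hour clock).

02:45

1 November 2030 is a Friday, so the first Monday is November 4 and the fourth is November 25.
1 March 2031 is a Saturday, so the first Sunday is March 2 and the third is March 16.
March 14, 2031 falls between 25 November 2030 and 16 March 2031, so daylight saving is in effect and Mirtara Zone is at UTC+06:00.
08:45 Mirtara Zone − 6h = 02:45 UTC.
1 September 2030 is a Sunday, so the first Friday is September 6 and the third is September 20.
1 March 2031 is a Saturday, so Mondays fall on 3, 10, 17, 24, 31; the last is March 31.
At the standard offset (UTC−01:00), 02:45 UTC − 1h = 01:45 Solosa Province standard time.
The standard-time date in Solosa Province, March 14, 2031, lies within the daylight-saving period (20 September 2030 – 31 March 2031), so Solosa Province is on daylight time, UTC+00:00.
02:45 UTC + 0h = 02:45 Solosa Province.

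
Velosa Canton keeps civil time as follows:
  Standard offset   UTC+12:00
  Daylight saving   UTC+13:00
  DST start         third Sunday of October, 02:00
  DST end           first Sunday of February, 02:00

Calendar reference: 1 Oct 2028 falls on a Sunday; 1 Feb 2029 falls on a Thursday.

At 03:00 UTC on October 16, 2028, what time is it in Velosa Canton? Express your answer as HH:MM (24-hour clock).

16:00

1 October 2028 is a Sunday, so the first Sunday is October 1 and the third is October 15.
1 February 2029 is a Thursday, so the first Sunday is February 4.
At the standard offset (UTC+12:00), 03:00 UTC + 12h = 15:00 Velosa Canton standard time.
Daylight saving runs 15 October 2028 – 4 February 2029; the standard-time date in Velosa Canton, October 16, 2028, is inside that window, so Velosa Canton is at UTC+13:00.
03:00 UTC + 13h = 16:00 local.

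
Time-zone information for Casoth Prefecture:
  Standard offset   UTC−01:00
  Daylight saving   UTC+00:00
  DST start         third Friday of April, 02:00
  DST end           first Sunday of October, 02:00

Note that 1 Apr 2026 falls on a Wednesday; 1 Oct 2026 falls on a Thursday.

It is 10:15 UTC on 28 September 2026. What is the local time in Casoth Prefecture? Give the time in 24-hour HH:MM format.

10:15

1 April 2026 is a Wednesday, so the first Friday is April 3 and the third is April 17.
1 October 2026 is a Thursday, so the first Sunday is October 4.
At the standard offset (UTC−01:00), 10:15 UTC − 1h = 09:15 Casoth Prefecture standard time.
The standard-time date in Casoth Prefecture, 28 September 2026, falls between 17 April and 4 October, so daylight saving is in effect and Casoth Prefecture is at UTC+00:00.
10:15 UTC + 0h = 10:15 local.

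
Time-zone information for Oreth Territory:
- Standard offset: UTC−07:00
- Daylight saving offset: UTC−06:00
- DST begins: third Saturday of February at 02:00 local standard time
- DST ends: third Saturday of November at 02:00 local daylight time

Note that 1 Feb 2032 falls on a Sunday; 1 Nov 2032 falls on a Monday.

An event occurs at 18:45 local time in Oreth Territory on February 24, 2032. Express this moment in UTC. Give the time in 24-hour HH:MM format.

00:45

1 February 2032 is a Sunday, so the first Saturday is February 7 and the third is February 21.
1 November 2032 is a Monday, so the first Saturday is November 6 and the third is November 20.
February 24, 2032 falls between 21 February and 20 November, so daylight saving is in effect and Oreth Territory is at UTC−06:00.
18:45 local + 6h = 00:45 UTC (rolling into the next day, 25 February 2032).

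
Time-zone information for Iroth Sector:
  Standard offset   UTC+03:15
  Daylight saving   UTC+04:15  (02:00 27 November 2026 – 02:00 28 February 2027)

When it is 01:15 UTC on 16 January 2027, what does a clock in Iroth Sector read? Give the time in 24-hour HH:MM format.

At the standard offset (UTC+03:15), 01:15 UTC + 3h15m = 04:30 Iroth Sector standard time.
Daylight saving runs 27 November 2026 – 28 February 2027; the standard-time date in Iroth Sector, 16 January 2027, is inside that window, so Iroth Sector is at UTC+04:15.
01:15 UTC + 4h15m = 05:30 local.

05:30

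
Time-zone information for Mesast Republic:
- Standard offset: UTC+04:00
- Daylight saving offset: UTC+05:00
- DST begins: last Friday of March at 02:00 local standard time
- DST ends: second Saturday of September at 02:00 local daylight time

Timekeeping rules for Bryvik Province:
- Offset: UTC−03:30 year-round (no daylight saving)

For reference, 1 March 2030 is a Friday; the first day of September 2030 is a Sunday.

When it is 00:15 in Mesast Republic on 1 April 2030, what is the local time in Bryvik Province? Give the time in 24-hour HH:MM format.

15:45

1 March 2030 is a Friday, so Fridays fall on 1, 8, 15, 22, 29; the last is March 29.
1 September 2030 is a Sunday, so the first Saturday is September 7 and the second is September 14.
Daylight saving runs 29 March – 14 September; 1 April 2030 is inside that window, so Mesast Republic is at UTC+05:00.
00:15 Mesast Republic − 5h = 19:15 UTC (rolling into the previous day, 31 March 2030).
Bryvik Province has no daylight saving, so its offset is UTC−03:30 year-round.
19:15 UTC − 3h30m = 15:45 Bryvik Province.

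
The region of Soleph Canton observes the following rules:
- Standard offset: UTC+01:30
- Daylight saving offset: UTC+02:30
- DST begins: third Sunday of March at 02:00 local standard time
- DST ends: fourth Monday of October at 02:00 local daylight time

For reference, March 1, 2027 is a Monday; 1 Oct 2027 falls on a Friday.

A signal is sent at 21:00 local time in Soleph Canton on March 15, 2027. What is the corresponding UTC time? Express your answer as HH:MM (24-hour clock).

1 March 2027 is a Monday, so the first Sunday is March 7 and the third is March 21.
1 October 2027 is a Friday, so the first Monday is October 4 and the fourth is October 25.
March 15, 2027 is outside the daylight-saving period (21 March – 25 October), so Soleph Canton is on standard time, UTC+01:30.
21:00 local − 1h30m = 19:30 UTC.

19:30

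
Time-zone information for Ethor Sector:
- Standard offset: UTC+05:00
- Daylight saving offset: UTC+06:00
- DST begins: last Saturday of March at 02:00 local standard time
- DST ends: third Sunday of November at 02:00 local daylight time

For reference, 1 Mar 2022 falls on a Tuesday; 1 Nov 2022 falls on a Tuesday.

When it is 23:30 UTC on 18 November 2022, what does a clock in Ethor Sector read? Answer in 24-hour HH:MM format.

1 March 2022 is a Tuesday, so Saturdays fall on 5, 12, 19, 26; the last is March 26.
1 November 2022 is a Tuesday, so the first Sunday is November 6 and the third is November 20.
At the standard offset (UTC+05:00), 23:30 UTC + 5h = 04:30 Ethor Sector standard time (rolling into the next day, 19 November 2022).
Daylight saving runs 26 March – 20 November; the standard-time date in Ethor Sector, 19 November 2022, is inside that window, so Ethor Sector is at UTC+06:00.
23:30 UTC + 6h = 05:30 local (rolling into the next day, 19 November 2022).

05:30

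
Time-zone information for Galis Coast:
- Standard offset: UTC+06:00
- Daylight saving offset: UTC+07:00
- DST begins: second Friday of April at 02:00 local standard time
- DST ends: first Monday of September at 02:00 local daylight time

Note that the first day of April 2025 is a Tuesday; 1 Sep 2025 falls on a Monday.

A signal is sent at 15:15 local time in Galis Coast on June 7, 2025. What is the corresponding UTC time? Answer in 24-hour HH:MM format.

1 April 2025 is a Tuesday, so the first Friday is April 4 and the second is April 11.
1 September 2025 is a Monday, so the first Monday is September 1.
June 7, 2025 falls between 11 April and 1 September, so daylight saving is in effect and Galis Coast is at UTC+07:00.
15:15 local − 7h = 08:15 UTC.

08:15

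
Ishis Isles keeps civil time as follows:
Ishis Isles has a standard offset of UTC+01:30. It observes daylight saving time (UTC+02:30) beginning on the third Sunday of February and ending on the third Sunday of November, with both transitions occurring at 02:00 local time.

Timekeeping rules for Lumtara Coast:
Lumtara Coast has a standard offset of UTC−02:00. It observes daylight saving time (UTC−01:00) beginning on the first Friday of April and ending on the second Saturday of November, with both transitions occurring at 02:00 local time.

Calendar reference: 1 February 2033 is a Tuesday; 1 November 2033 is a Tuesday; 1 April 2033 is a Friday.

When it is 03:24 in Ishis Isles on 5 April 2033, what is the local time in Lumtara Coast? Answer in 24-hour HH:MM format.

1 February 2033 is a Tuesday, so the first Sunday is February 6 and the third is February 20.
1 November 2033 is a Tuesday, so the first Sunday is November 6 and the third is November 20.
5 April 2033 lies within the daylight-saving period (20 February – 20 November), so Ishis Isles is on daylight time, UTC+02:30.
03:24 Ishis Isles − 2h30m = 00:54 UTC.
1 April 2033 is a Friday, so the first Friday is April 1.
1 November 2033 is a Tuesday, so the first Saturday is November 5 and the second is November 12.
At the standard offset (UTC−02:00), 00:54 UTC − 2h = 22:54 Lumtara Coast standard time (rolling into the previous day, 4 April 2033).
Daylight saving runs 1 April – 12 November; the standard-time date in Lumtara Coast, 4 April 2033, is inside that window, so Lumtara Coast is at UTC−01:00.
00:54 UTC − 1h = 23:54 Lumtara Coast (rolling into the previous day, 4 April 2033).

23:54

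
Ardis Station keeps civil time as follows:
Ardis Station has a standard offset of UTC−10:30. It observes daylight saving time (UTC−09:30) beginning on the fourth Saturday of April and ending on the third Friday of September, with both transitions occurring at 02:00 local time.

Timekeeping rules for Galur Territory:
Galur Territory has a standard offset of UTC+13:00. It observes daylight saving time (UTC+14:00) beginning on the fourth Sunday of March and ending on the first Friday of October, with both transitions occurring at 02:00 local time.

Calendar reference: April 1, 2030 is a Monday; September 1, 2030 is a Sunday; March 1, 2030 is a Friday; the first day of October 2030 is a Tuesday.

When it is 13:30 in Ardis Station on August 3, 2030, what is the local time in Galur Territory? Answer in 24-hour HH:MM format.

13:00

1 April 2030 is a Monday, so the first Saturday is April 6 and the fourth is April 27.
1 September 2030 is a Sunday, so the first Friday is September 6 and the third is September 20.
August 3, 2030 falls between 27 April and 20 September, so daylight saving is in effect and Ardis Station is at UTC−09:30.
13:30 Ardis Station + 9h30m = 23:00 UTC.
1 March 2030 is a Friday, so the first Sunday is March 3 and the fourth is March 24.
1 October 2030 is a Tuesday, so the first Friday is October 4.
At the standard offset (UTC+13:00), 23:00 UTC + 13h = 12:00 Galur Territory standard time (rolling into the next day, 4 August 2030).
Daylight saving runs 24 March – 4 October; the standard-time date in Galur Territory, August 4, 2030, is inside that window, so Galur Territory is at UTC+14:00.
23:00 UTC + 14h = 13:00 Galur Territory (rolling into the next day, 4 August 2030).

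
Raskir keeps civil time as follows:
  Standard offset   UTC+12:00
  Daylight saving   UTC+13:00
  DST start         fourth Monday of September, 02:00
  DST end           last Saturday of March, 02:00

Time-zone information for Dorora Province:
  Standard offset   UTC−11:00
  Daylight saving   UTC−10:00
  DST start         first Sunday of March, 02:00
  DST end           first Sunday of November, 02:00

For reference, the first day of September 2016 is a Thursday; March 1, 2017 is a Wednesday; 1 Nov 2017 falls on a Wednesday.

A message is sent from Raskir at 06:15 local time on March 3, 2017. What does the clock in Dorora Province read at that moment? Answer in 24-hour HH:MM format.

06:15

1 September 2016 is a Thursday, so the first Monday is September 5 and the fourth is September 26.
1 March 2017 is a Wednesday, so Saturdays fall on 4, 11, 18, 25; the last is March 25.
March 3, 2017 lies within the daylight-saving period (26 September 2016 – 25 March 2017), so Raskir is on daylight time, UTC+13:00.
06:15 Raskir − 13h = 17:15 UTC (rolling into the previous day, 2 March 2017).
1 March 2017 is a Wednesday, so the first Sunday is March 5.
1 November 2017 is a Wednesday, so the first Sunday is November 5.
At the standard offset (UTC−11:00), 17:15 UTC − 11h = 06:15 Dorora Province standard time.
The standard-time date in Dorora Province, March 2, 2017, is outside the daylight-saving period (5 March – 5 November), so Dorora Province is on standard time, UTC−11:00.
17:15 UTC − 11h = 06:15 Dorora Province.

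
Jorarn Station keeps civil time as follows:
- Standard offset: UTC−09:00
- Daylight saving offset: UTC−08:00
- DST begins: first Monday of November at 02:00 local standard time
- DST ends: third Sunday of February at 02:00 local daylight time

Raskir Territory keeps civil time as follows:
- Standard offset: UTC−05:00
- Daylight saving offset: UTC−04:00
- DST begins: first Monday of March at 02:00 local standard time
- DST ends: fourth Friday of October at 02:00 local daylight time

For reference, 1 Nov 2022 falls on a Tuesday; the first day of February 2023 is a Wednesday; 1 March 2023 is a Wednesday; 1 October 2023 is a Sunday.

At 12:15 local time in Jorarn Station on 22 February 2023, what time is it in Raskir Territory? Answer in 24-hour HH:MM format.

16:15

1 November 2022 is a Tuesday, so the first Monday is November 7.
1 February 2023 is a Wednesday, so the first Sunday is February 5 and the third is February 19.
22 February 2023 is outside the daylight-saving period (7 November 2022 – 19 February 2023), so Jorarn Station is on standard time, UTC−09:00.
12:15 Jorarn Station + 9h = 21:15 UTC.
1 March 2023 is a Wednesday, so the first Monday is March 6.
1 October 2023 is a Sunday, so the first Friday is October 6 and the fourth is October 27.
At the standard offset (UTC−05:00), 21:15 UTC − 5h = 16:15 Raskir Territory standard time.
The standard-time date in Raskir Territory, 22 February 2023, is outside the daylight-saving period (6 March – 27 October), so Raskir Territory is on standard time, UTC−05:00.
21:15 UTC − 5h = 16:15 Raskir Territory.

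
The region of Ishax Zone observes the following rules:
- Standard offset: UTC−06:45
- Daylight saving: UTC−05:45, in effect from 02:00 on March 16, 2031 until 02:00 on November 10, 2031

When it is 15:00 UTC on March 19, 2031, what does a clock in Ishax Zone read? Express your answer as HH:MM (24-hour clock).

At the standard offset (UTC−06:45), 15:00 UTC − 6h45m = 08:15 Ishax Zone standard time.
The standard-time date in Ishax Zone, March 19, 2031, lies within the daylight-saving period (16 March – 10 November), so Ishax Zone is on daylight time, UTC−05:45.
15:00 UTC − 5h45m = 09:15 local.

09:15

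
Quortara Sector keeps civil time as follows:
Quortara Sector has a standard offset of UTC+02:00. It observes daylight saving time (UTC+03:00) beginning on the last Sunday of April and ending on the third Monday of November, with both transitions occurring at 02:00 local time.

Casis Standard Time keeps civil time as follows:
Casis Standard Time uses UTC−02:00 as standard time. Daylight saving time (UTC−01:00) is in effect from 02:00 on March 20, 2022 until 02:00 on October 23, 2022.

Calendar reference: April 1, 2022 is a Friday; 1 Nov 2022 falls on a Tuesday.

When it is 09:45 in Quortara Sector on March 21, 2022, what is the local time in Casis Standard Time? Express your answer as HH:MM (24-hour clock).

1 April 2022 is a Friday, so Sundays fall on 3, 10, 17, 24; the last is April 24.
1 November 2022 is a Tuesday, so the first Monday is November 7 and the third is November 21.
March 21, 2022 is outside the daylight-saving period (24 April – 21 November), so Quortara Sector is on standard time, UTC+02:00.
09:45 Quortara Sector − 2h = 07:45 UTC.
At the standard offset (UTC−02:00), 07:45 UTC − 2h = 05:45 Casis Standard Time standard time.
The standard-time date in Casis Standard Time, March 21, 2022, falls between 20 March and 23 October, so daylight saving is in effect and Casis Standard Time is at UTC−01:00.
07:45 UTC − 1h = 06:45 Casis Standard Time.

06:45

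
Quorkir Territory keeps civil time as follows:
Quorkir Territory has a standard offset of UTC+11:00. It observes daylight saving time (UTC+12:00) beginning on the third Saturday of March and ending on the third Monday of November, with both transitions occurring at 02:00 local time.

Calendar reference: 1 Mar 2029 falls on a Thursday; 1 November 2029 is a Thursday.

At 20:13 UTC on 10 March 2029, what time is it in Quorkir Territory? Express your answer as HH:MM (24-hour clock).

1 March 2029 is a Thursday, so the first Saturday is March 3 and the third is March 17.
1 November 2029 is a Thursday, so the first Monday is November 5 and the third is November 19.
At the standard offset (UTC+11:00), 20:13 UTC + 11h = 07:13 Quorkir Territory standard time (rolling into the next day, 11 March 2029).
Daylight saving runs 17 March – 19 November; the standard-time date in Quorkir Territory, 11 March 2029, is outside that window, so Quorkir Territory is on standard time at UTC+11:00.
20:13 UTC + 11h = 07:13 local (rolling into the next day, 11 March 2029).

07:13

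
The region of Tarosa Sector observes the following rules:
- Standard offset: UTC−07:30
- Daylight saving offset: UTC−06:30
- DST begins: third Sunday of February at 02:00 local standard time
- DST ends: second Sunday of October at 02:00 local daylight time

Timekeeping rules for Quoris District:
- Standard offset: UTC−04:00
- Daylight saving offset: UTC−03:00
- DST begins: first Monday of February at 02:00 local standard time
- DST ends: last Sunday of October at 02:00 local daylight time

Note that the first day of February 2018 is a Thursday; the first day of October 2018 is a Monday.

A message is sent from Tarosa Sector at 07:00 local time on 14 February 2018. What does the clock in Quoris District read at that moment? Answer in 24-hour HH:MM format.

11:30

1 February 2018 is a Thursday, so the first Sunday is February 4 and the third is February 18.
1 October 2018 is a Monday, so the first Sunday is October 7 and the second is October 14.
Daylight saving runs 18 February – 14 October; 14 February 2018 is outside that window, so Tarosa Sector is on standard time at UTC−07:30.
07:00 Tarosa Sector + 7h30m = 14:30 UTC.
1 February 2018 is a Thursday, so the first Monday is February 5.
1 October 2018 is a Monday, so Sundays fall on 7, 14, 21, 28; the last is October 28.
At the standard offset (UTC−04:00), 14:30 UTC − 4h = 10:30 Quoris District standard time.
The standard-time date in Quoris District, 14 February 2018, falls between 5 February and 28 October, so daylight saving is in effect and Quoris District is at UTC−03:00.
14:30 UTC − 3h = 11:30 Quoris District.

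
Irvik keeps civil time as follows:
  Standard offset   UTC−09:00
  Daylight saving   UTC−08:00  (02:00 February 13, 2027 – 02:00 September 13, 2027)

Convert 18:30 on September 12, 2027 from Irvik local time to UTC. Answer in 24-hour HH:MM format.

September 12, 2027 falls between 13 February and 13 September, so daylight saving is in effect and Irvik is at UTC−08:00.
18:30 local + 8h = 02:30 UTC (rolling into the next day, 13 September 2027).

02:30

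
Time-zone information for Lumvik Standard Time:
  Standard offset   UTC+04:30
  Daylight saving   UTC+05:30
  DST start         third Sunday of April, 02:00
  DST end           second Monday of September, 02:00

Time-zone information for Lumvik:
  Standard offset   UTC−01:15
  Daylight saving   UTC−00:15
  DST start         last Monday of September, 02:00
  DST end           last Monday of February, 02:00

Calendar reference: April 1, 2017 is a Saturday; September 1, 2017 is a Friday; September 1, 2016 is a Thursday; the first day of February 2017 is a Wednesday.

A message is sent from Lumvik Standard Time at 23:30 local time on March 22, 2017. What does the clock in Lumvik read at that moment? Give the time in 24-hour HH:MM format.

1 April 2017 is a Saturday, so the first Sunday is April 2 and the third is April 16.
1 September 2017 is a Friday, so the first Monday is September 4 and the second is September 11.
Daylight saving runs 16 April – 11 September; March 22, 2017 is outside that window, so Lumvik Standard Time is on standard time at UTC+04:30.
23:30 Lumvik Standard Time − 4h30m = 19:00 UTC.
1 September 2016 is a Thursday, so Mondays fall on 5, 12, 19, 26; the last is September 26.
1 February 2017 is a Wednesday, so Mondays fall on 6, 13, 20, 27; the last is February 27.
At the standard offset (UTC−01:15), 19:00 UTC − 1h15m = 17:45 Lumvik standard time.
The standard-time date in Lumvik, March 22, 2017, does not fall between 26 September 2016 and 27 February 2017, so daylight saving is not in effect and Lumvik is at UTC−01:15.
19:00 UTC − 1h15m = 17:45 Lumvik.

17:45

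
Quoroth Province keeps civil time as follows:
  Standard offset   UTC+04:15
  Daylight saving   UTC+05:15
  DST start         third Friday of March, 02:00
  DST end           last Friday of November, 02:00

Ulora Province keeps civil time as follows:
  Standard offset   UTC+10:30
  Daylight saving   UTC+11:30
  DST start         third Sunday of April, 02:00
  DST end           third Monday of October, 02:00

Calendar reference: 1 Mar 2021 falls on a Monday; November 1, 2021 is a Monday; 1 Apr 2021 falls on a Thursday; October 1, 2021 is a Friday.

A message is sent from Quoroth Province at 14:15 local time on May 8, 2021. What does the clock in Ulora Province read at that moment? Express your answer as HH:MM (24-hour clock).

1 March 2021 is a Monday, so the first Friday is March 5 and the third is March 19.
1 November 2021 is a Monday, so Fridays fall on 5, 12, 19, 26; the last is November 26.
May 8, 2021 lies within the daylight-saving period (19 March – 26 November), so Quoroth Province is on daylight time, UTC+05:15.
14:15 Quoroth Province − 5h15m = 09:00 UTC.
1 April 2021 is a Thursday, so the first Sunday is April 4 and the third is April 18.
1 October 2021 is a Friday, so the first Monday is October 4 and the third is October 18.
At the standard offset (UTC+10:30), 09:00 UTC + 10h30m = 19:30 Ulora Province standard time.
The standard-time date in Ulora Province, May 8, 2021, lies within the daylight-saving period (18 April – 18 October), so Ulora Province is on daylight time, UTC+11:30.
09:00 UTC + 11h30m = 20:30 Ulora Province.

20:30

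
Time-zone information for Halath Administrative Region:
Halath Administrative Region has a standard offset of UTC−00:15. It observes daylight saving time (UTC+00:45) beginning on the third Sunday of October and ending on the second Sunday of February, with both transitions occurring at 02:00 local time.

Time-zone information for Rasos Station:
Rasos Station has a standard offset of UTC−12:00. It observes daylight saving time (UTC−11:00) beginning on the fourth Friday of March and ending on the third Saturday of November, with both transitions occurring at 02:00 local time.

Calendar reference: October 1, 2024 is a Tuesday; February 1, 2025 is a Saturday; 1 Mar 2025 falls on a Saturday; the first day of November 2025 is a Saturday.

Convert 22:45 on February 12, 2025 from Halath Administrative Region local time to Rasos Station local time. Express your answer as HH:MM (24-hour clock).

1 October 2024 is a Tuesday, so the first Sunday is October 6 and the third is October 20.
1 February 2025 is a Saturday, so the first Sunday is February 2 and the second is February 9.
February 12, 2025 is outside the daylight-saving period (20 October 2024 – 9 February 2025), so Halath Administrative Region is on standard time, UTC−00:15.
22:45 Halath Administrative Region + 0h15m = 23:00 UTC.
1 March 2025 is a Saturday, so the first Friday is March 7 and the fourth is March 28.
1 November 2025 is a Saturday, so the first Saturday is November 1 and the third is November 15.
At the standard offset (UTC−12:00), 23:00 UTC − 12h = 11:00 Rasos Station standard time.
The standard-time date in Rasos Station, February 12, 2025, does not fall between 28 March and 15 November, so daylight saving is not in effect and Rasos Station is at UTC−12:00.
23:00 UTC − 12h = 11:00 Rasos Station.

11:00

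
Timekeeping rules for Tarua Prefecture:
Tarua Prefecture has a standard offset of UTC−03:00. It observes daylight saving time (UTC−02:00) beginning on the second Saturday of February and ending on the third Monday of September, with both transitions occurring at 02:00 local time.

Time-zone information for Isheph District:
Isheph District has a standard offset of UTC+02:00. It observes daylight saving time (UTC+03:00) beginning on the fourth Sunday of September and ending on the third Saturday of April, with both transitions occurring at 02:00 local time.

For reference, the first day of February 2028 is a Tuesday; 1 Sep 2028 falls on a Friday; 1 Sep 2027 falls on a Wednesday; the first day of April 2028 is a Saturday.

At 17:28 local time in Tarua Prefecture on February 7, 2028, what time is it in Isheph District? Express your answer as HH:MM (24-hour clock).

1 February 2028 is a Tuesday, so the first Saturday is February 5 and the second is February 12.
1 September 2028 is a Friday, so the first Monday is September 4 and the third is September 18.
February 7, 2028 is outside the daylight-saving period (12 February – 18 September), so Tarua Prefecture is on standard time, UTC−03:00.
17:28 Tarua Prefecture + 3h = 20:28 UTC.
1 September 2027 is a Wednesday, so the first Sunday is September 5 and the fourth is September 26.
1 April 2028 is a Saturday, so the first Saturday is April 1 and the third is April 15.
At the standard offset (UTC+02:00), 20:28 UTC + 2h = 22:28 Isheph District standard time.
Daylight saving runs 26 September 2027 – 15 April 2028; the standard-time date in Isheph District, February 7, 2028, is inside that window, so Isheph District is at UTC+03:00.
20:28 UTC + 3h = 23:28 Isheph District.

23:28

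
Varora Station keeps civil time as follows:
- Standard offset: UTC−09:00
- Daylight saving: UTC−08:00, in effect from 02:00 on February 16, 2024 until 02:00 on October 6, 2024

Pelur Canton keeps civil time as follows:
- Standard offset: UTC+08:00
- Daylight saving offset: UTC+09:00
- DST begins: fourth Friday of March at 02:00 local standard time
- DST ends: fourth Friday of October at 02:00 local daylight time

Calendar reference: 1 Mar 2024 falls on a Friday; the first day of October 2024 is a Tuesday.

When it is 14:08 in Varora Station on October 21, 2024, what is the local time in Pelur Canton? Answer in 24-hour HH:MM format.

October 21, 2024 is outside the daylight-saving period (16 February – 6 October), so Varora Station is on standard time, UTC−09:00.
14:08 Varora Station + 9h = 23:08 UTC.
1 March 2024 is a Friday, so the first Friday is March 1 and the fourth is March 22.
1 October 2024 is a Tuesday, so the first Friday is October 4 and the fourth is October 25.
At the standard offset (UTC+08:00), 23:08 UTC + 8h = 07:08 Pelur Canton standard time (rolling into the next day, 22 October 2024).
The standard-time date in Pelur Canton, October 22, 2024, falls between 22 March and 25 October, so daylight saving is in effect and Pelur Canton is at UTC+09:00.
23:08 UTC + 9h = 08:08 Pelur Canton (rolling into the next day, 22 October 2024).

08:08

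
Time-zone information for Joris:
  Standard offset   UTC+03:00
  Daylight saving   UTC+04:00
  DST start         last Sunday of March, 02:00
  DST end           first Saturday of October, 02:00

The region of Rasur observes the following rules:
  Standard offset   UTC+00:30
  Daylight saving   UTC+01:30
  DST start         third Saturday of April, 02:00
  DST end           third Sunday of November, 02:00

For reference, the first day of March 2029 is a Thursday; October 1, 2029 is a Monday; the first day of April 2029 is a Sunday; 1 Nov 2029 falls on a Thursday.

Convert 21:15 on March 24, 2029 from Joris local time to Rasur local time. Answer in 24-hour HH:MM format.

1 March 2029 is a Thursday, so Sundays fall on 4, 11, 18, 25; the last is March 25.
1 October 2029 is a Monday, so the first Saturday is October 6.
Daylight saving runs 25 March – 6 October; March 24, 2029 is outside that window, so Joris is on standard time at UTC+03:00.
21:15 Joris − 3h = 18:15 UTC.
1 April 2029 is a Sunday, so the first Saturday is April 7 and the third is April 21.
1 November 2029 is a Thursday, so the first Sunday is November 4 and the third is November 18.
At the standard offset (UTC+00:30), 18:15 UTC + 0h30m = 18:45 Rasur standard time.
The standard-time date in Rasur, March 24, 2029, is outside the daylight-saving period (21 April – 18 November), so Rasur is on standard time, UTC+00:30.
18:15 UTC + 0h30m = 18:45 Rasur.

18:45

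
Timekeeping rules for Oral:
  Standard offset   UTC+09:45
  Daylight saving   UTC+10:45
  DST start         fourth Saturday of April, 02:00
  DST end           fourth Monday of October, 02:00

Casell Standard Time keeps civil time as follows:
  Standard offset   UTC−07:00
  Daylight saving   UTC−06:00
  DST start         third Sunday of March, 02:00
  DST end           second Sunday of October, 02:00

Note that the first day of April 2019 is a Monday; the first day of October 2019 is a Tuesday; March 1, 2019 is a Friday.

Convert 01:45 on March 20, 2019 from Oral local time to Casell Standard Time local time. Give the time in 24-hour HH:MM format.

10:00

1 April 2019 is a Monday, so the first Saturday is April 6 and the fourth is April 27.
1 October 2019 is a Tuesday, so the first Monday is October 7 and the fourth is October 28.
March 20, 2019 does not fall between 27 April and 28 October, so daylight saving is not in effect and Oral is at UTC+09:45.
01:45 Oral − 9h45m = 16:00 UTC (rolling into the previous day, 19 March 2019).
1 March 2019 is a Friday, so the first Sunday is March 3 and the third is March 17.
1 October 2019 is a Tuesday, so the first Sunday is October 6 and the second is October 13.
At the standard offset (UTC−07:00), 16:00 UTC − 7h = 09:00 Casell Standard Time standard time.
Daylight saving runs 17 March – 13 October; the standard-time date in Casell Standard Time, March 19, 2019, is inside that window, so Casell Standard Time is at UTC−06:00.
16:00 UTC − 6h = 10:00 Casell Standard Time.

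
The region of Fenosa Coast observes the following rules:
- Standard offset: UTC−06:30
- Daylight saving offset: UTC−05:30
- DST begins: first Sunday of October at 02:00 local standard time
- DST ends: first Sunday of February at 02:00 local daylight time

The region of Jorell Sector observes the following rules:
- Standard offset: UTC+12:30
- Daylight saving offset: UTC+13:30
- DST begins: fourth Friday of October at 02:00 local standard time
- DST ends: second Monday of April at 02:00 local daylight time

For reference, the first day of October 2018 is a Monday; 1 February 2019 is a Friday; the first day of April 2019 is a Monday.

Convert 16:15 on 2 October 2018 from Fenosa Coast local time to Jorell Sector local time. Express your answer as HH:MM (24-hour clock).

1 October 2018 is a Monday, so the first Sunday is October 7.
1 February 2019 is a Friday, so the first Sunday is February 3.
Daylight saving runs 7 October 2018 – 3 February 2019; 2 October 2018 is outside that window, so Fenosa Coast is on standard time at UTC−06:30.
16:15 Fenosa Coast + 6h30m = 22:45 UTC.
1 October 2018 is a Monday, so the first Friday is October 5 and the fourth is October 26.
1 April 2019 is a Monday, so the first Monday is April 1 and the second is April 8.
At the standard offset (UTC+12:30), 22:45 UTC + 12h30m = 11:15 Jorell Sector standard time (rolling into the next day, 3 October 2018).
The standard-time date in Jorell Sector, 3 October 2018, does not fall between 26 October 2018 and 8 April 2019, so daylight saving is not in effect and Jorell Sector is at UTC+12:30.
22:45 UTC + 12h30m = 11:15 Jorell Sector (rolling into the next day, 3 October 2018).

11:15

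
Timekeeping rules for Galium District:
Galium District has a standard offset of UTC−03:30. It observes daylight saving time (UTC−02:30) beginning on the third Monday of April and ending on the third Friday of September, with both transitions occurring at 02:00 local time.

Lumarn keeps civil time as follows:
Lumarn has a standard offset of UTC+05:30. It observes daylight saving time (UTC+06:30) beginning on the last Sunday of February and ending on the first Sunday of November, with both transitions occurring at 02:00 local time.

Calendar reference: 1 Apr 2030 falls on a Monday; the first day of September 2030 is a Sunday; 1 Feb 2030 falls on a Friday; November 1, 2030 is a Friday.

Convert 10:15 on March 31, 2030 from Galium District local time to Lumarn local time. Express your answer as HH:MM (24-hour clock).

20:15

1 April 2030 is a Monday, so the first Monday is April 1 and the third is April 15.
1 September 2030 is a Sunday, so the first Friday is September 6 and the third is September 20.
Daylight saving runs 15 April – 20 September; March 31, 2030 is outside that window, so Galium District is on standard time at UTC−03:30.
10:15 Galium District + 3h30m = 13:45 UTC.
1 February 2030 is a Friday, so Sundays fall on 3, 10, 17, 24; the last is February 24.
1 November 2030 is a Friday, so the first Sunday is November 3.
At the standard offset (UTC+05:30), 13:45 UTC + 5h30m = 19:15 Lumarn standard time.
The standard-time date in Lumarn, March 31, 2030, falls between 24 February and 3 November, so daylight saving is in effect and Lumarn is at UTC+06:30.
13:45 UTC + 6h30m = 20:15 Lumarn.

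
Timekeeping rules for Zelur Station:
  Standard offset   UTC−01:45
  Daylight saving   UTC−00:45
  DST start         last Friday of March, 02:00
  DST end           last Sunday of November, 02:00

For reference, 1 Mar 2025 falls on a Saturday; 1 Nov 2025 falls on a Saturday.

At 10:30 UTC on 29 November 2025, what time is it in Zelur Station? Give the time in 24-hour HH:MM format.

09:45

1 March 2025 is a Saturday, so Fridays fall on 7, 14, 21, 28; the last is March 28.
1 November 2025 is a Saturday, so Sundays fall on 2, 9, 16, 23, 30; the last is November 30.
At the standard offset (UTC−01:45), 10:30 UTC − 1h45m = 08:45 Zelur Station standard time.
The standard-time date in Zelur Station, 29 November 2025, lies within the daylight-saving period (28 March – 30 November), so Zelur Station is on daylight time, UTC−00:45.
10:30 UTC − 0h45m = 09:45 local.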